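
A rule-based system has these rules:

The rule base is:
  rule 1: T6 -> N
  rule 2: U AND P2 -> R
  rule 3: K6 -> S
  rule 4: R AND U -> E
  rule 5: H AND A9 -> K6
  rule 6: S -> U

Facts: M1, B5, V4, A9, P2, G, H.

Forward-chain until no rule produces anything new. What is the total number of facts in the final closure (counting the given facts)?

12

Round 1: rule 5 [H AND A9 -> K6]. New: K6.
Round 2: rule 3 [K6 -> S]. New: S.
Round 3: rule 6 [S -> U]. New: U.
Round 4: rule 2 [U AND P2 -> R]. New: R.
Round 5: rule 4 [R AND U -> E]. New: E.
Closure: {A9, B5, E, G, H, K6, M1, P2, R, S, U, V4} — 12 facts.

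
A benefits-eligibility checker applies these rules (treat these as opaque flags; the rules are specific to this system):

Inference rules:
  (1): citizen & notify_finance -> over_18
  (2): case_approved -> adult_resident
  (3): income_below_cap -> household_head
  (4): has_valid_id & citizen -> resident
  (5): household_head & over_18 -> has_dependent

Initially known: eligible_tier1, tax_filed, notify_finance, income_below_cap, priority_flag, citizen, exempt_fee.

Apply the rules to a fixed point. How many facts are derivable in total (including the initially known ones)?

[1] (1) [citizen & notify_finance -> over_18]; (3) [income_below_cap -> household_head]. ⇒ new: over_18, household_head.
[2] (5) [household_head & over_18 -> has_dependent]. ⇒ new: has_dependent.
Closure: {citizen, eligible_tier1, exempt_fee, has_dependent, household_head, income_below_cap, notify_finance, over_18, priority_flag, tax_filed} — 10 facts.

10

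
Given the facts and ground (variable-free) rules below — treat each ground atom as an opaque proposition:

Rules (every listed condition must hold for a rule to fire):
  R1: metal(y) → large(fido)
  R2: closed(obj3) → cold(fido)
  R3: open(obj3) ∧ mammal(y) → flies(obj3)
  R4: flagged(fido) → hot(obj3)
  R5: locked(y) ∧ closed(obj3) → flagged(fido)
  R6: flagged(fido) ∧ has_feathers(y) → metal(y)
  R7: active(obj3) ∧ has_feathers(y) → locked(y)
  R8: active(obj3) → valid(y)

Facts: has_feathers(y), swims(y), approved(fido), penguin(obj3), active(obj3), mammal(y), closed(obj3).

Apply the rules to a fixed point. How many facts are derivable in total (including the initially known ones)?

Round 1: R2 [closed(obj3) → cold(fido)]; R7 [active(obj3) ∧ has_feathers(y) → locked(y)]; R8 [active(obj3) → valid(y)]. Adds cold(fido), locked(y), valid(y).
Round 2: R5 [locked(y) ∧ closed(obj3) → flagged(fido)]. Adds flagged(fido).
Round 3: R4 [flagged(fido) → hot(obj3)]; R6 [flagged(fido) ∧ has_feathers(y) → metal(y)]. Adds hot(obj3), metal(y).
Round 4: R1 [metal(y) → large(fido)]. Adds large(fido).
Closure: {active(obj3), approved(fido), closed(obj3), cold(fido), flagged(fido), has_feathers(y), hot(obj3), large(fido), locked(y), mammal(y), metal(y), penguin(obj3), swims(y), valid(y)} — 14 facts.

14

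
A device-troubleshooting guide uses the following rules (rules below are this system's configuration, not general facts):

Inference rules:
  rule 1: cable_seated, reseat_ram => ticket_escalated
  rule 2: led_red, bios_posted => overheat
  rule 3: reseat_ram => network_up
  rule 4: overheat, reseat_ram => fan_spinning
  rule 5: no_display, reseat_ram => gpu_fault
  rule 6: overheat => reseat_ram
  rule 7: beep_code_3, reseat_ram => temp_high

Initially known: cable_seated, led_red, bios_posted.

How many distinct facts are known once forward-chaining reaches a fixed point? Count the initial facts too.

Round 1: rule 2 [led_red, bios_posted => overheat]. Adds overheat.
Round 2: rule 6 [overheat => reseat_ram]. Adds reseat_ram.
Round 3: rule 1 [cable_seated, reseat_ram => ticket_escalated]; rule 3 [reseat_ram => network_up]; rule 4 [overheat, reseat_ram => fan_spinning]. Adds ticket_escalated, network_up, fan_spinning.
Closure: {bios_posted, cable_seated, fan_spinning, led_red, network_up, overheat, reseat_ram, ticket_escalated} — 8 facts.

8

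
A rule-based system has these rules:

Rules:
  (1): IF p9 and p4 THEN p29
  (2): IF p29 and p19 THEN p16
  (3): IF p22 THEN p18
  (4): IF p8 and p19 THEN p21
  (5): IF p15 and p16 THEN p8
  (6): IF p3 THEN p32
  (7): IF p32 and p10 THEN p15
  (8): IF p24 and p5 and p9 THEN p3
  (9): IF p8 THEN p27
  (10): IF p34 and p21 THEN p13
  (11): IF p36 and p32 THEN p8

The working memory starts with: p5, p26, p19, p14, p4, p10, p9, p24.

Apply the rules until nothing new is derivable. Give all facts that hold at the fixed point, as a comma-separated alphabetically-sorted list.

Round 1: (1) [IF p9 and p4 THEN p29]; (8) [IF p24 and p5 and p9 THEN p3]. New: p29, p3.
Round 2: (2) [IF p29 and p19 THEN p16]; (6) [IF p3 THEN p32]. New: p16, p32.
Round 3: (7) [IF p32 and p10 THEN p15]. New: p15.
Round 4: (5) [IF p15 and p16 THEN p8]. New: p8.
Round 5: (4) [IF p8 and p19 THEN p21]; (9) [IF p8 THEN p27]. New: p21, p27.

p10, p14, p15, p16, p19, p21, p24, p26, p27, p29, p3, p32, p4, p5, p8, p9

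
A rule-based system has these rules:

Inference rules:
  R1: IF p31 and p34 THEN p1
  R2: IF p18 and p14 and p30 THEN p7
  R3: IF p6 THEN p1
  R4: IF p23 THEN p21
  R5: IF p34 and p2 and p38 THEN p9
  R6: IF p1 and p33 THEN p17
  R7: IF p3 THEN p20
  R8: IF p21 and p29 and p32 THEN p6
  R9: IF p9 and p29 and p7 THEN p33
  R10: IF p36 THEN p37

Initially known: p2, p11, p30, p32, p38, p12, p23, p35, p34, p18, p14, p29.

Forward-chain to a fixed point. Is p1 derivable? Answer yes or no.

Round 1: R2 [IF p18 and p14 and p30 THEN p7]; R4 [IF p23 THEN p21]; R5 [IF p34 and p2 and p38 THEN p9]. New: p7, p21, p9.
Round 2: R8 [IF p21 and p29 and p32 THEN p6]; R9 [IF p9 and p29 and p7 THEN p33]. New: p6, p33.
Round 3: R3 [IF p6 THEN p1]. New: p1.
Round 4: R6 [IF p1 and p33 THEN p17]. New: p17.
p1 appears in round 3, so it is derivable.

yes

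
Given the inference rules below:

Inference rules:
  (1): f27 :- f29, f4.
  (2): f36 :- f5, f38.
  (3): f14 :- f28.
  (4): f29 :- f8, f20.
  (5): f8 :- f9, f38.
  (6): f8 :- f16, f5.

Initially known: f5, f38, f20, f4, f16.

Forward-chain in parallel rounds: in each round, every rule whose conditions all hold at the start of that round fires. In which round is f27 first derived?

3

Round 1 fires (2), (6), giving f36, f8.
Round 2 fires (4), giving f29.
Round 3 fires (1), giving f27.
f27 first appears in round 3.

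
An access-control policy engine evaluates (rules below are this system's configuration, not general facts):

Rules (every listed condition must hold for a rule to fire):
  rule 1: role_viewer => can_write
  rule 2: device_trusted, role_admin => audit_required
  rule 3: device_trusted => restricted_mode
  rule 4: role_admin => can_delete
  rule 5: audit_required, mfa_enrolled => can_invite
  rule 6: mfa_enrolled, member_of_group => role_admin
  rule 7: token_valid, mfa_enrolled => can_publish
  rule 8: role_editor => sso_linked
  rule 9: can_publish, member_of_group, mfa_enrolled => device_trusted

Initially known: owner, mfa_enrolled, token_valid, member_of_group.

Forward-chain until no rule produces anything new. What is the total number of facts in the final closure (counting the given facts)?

11

Round 1: rule 6 [mfa_enrolled, member_of_group => role_admin]; rule 7 [token_valid, mfa_enrolled => can_publish]. Adds role_admin, can_publish.
Round 2: rule 4 [role_admin => can_delete]; rule 9 [can_publish, member_of_group, mfa_enrolled => device_trusted]. Adds can_delete, device_trusted.
Round 3: rule 2 [device_trusted, role_admin => audit_required]; rule 3 [device_trusted => restricted_mode]. Adds audit_required, restricted_mode.
Round 4: rule 5 [audit_required, mfa_enrolled => can_invite]. Adds can_invite.
Closure: {audit_required, can_delete, can_invite, can_publish, device_trusted, member_of_group, mfa_enrolled, owner, restricted_mode, role_admin, token_valid} — 11 facts.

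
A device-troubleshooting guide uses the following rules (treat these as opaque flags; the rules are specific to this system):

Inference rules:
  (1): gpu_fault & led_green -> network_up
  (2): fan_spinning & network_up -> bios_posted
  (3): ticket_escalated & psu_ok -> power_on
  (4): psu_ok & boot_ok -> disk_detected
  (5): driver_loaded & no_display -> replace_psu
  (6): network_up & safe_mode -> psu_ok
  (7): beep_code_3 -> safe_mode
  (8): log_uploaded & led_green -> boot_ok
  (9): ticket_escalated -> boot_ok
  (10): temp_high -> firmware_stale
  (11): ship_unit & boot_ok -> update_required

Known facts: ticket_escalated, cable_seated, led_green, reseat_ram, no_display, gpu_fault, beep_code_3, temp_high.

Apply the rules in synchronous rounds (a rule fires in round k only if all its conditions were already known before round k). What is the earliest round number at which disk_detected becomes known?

3

Round 1: (1) [gpu_fault & led_green -> network_up]; (7) [beep_code_3 -> safe_mode]; (9) [ticket_escalated -> boot_ok]; (10) [temp_high -> firmware_stale]. New: network_up, safe_mode, boot_ok, firmware_stale.
Round 2: (6) [network_up & safe_mode -> psu_ok]. New: psu_ok.
Round 3: (3) [ticket_escalated & psu_ok -> power_on]; (4) [psu_ok & boot_ok -> disk_detected]. New: power_on, disk_detected.
disk_detected first appears in round 3.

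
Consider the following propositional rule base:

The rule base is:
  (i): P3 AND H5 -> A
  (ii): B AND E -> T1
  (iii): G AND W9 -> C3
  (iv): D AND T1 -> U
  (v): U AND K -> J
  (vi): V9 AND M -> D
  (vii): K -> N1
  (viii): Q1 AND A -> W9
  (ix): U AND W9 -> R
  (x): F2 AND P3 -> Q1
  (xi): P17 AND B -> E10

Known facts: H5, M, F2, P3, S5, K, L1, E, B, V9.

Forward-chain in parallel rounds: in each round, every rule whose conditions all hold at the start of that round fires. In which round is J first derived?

Round 1 — (i), (ii), (vi), (vii), (x), derive A, T1, D, N1, Q1.
Round 2 — (iv), (viii), derive U, W9.
Round 3 — (v), (ix), derive J, R.
J first appears in round 3.

3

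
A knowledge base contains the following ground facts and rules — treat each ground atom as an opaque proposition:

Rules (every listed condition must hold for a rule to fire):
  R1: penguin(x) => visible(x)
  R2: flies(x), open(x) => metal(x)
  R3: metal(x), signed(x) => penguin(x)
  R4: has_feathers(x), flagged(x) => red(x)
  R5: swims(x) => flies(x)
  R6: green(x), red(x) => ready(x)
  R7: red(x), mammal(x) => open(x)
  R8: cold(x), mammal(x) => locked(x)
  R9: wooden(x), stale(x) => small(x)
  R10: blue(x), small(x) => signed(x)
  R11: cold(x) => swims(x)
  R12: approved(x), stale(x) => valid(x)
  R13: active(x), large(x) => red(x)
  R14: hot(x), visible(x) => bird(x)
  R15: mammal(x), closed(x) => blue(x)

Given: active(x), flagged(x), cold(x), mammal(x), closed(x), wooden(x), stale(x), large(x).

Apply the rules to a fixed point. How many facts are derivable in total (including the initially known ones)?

Round 1: R8 [cold(x), mammal(x) => locked(x)]; R9 [wooden(x), stale(x) => small(x)]; R11 [cold(x) => swims(x)]; R13 [active(x), large(x) => red(x)]; R15 [mammal(x), closed(x) => blue(x)]. Adds locked(x), small(x), swims(x), red(x), blue(x).
Round 2: R5 [swims(x) => flies(x)]; R7 [red(x), mammal(x) => open(x)]; R10 [blue(x), small(x) => signed(x)]. Adds flies(x), open(x), signed(x).
Round 3: R2 [flies(x), open(x) => metal(x)]. Adds metal(x).
Round 4: R3 [metal(x), signed(x) => penguin(x)]. Adds penguin(x).
Round 5: R1 [penguin(x) => visible(x)]. Adds visible(x).
Closure: {active(x), blue(x), closed(x), cold(x), flagged(x), flies(x), large(x), locked(x), mammal(x), metal(x), open(x), penguin(x), red(x), signed(x), small(x), stale(x), swims(x), visible(x), wooden(x)} — 19 facts.

19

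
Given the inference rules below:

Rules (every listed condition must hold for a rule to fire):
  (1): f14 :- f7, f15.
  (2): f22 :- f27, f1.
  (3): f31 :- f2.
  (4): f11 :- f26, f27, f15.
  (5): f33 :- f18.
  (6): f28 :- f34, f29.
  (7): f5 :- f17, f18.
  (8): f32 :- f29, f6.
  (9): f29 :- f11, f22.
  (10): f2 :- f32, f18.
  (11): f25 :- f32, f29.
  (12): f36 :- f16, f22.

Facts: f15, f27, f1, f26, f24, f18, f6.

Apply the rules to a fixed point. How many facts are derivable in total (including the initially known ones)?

[1] (2) [f22 :- f27, f1.]; (4) [f11 :- f26, f27, f15.]; (5) [f33 :- f18.]. ⇒ new: f22, f11, f33.
[2] (9) [f29 :- f11, f22.]. ⇒ new: f29.
[3] (8) [f32 :- f29, f6.]. ⇒ new: f32.
[4] (10) [f2 :- f32, f18.]; (11) [f25 :- f32, f29.]. ⇒ new: f2, f25.
[5] (3) [f31 :- f2.]. ⇒ new: f31.
Closure: {f1, f11, f15, f18, f2, f22, f24, f25, f26, f27, f29, f31, f32, f33, f6} — 15 facts.

15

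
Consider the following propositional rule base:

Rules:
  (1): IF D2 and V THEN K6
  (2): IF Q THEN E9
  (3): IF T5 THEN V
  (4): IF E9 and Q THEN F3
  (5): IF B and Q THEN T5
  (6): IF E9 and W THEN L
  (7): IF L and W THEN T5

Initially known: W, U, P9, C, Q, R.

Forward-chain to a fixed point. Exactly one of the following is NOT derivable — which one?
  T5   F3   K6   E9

K6

Round 1: (2) [IF Q THEN E9]. Adds E9.
Round 2: (4) [IF E9 and Q THEN F3]; (6) [IF E9 and W THEN L]. Adds F3, L.
Round 3: (7) [IF L and W THEN T5]. Adds T5.
Round 4: (3) [IF T5 THEN V]. Adds V.
Derived: T5 (round 3), F3 (round 2), E9 (round 1). K6 never appears in any round.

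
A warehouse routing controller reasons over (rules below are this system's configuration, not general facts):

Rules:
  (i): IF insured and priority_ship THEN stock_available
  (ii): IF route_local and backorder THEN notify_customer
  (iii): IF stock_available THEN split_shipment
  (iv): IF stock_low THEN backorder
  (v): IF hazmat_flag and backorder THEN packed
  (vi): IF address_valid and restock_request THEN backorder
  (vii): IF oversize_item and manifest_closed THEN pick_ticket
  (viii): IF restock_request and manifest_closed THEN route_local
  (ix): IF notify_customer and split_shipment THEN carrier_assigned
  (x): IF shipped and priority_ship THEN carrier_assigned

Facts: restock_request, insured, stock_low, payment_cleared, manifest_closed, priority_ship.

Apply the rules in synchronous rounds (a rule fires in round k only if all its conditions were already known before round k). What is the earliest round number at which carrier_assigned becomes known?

Round 1: (i) [IF insured and priority_ship THEN stock_available]; (iv) [IF stock_low THEN backorder]; (viii) [IF restock_request and manifest_closed THEN route_local]. Adds stock_available, backorder, route_local.
Round 2: (ii) [IF route_local and backorder THEN notify_customer]; (iii) [IF stock_available THEN split_shipment]. Adds notify_customer, split_shipment.
Round 3: (ix) [IF notify_customer and split_shipment THEN carrier_assigned]. Adds carrier_assigned.
carrier_assigned first appears in round 3.

3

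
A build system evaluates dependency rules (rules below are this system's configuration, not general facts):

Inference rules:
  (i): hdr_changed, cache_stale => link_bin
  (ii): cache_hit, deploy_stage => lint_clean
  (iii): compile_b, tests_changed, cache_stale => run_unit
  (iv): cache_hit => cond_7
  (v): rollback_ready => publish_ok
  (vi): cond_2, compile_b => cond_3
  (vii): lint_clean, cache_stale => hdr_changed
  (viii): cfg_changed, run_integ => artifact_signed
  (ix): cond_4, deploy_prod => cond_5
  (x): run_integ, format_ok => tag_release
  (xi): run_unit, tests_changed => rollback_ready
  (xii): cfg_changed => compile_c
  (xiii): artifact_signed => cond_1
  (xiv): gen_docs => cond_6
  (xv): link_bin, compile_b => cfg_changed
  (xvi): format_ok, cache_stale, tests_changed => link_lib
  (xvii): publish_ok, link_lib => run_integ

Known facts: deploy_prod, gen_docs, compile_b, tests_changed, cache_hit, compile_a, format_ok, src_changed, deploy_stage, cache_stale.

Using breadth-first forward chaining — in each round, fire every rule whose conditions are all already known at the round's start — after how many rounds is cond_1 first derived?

6

Round 1: (ii) [cache_hit, deploy_stage => lint_clean]; (iii) [compile_b, tests_changed, cache_stale => run_unit]; (iv) [cache_hit => cond_7]; (xiv) [gen_docs => cond_6]; (xvi) [format_ok, cache_stale, tests_changed => link_lib]. New: lint_clean, run_unit, cond_7, cond_6, link_lib.
Round 2: (vii) [lint_clean, cache_stale => hdr_changed]; (xi) [run_unit, tests_changed => rollback_ready]. New: hdr_changed, rollback_ready.
Round 3: (i) [hdr_changed, cache_stale => link_bin]; (v) [rollback_ready => publish_ok]. New: link_bin, publish_ok.
Round 4: (xv) [link_bin, compile_b => cfg_changed]; (xvii) [publish_ok, link_lib => run_integ]. New: cfg_changed, run_integ.
Round 5: (viii) [cfg_changed, run_integ => artifact_signed]; (x) [run_integ, format_ok => tag_release]; (xii) [cfg_changed => compile_c]. New: artifact_signed, tag_release, compile_c.
Round 6: (xiii) [artifact_signed => cond_1]. New: cond_1.
cond_1 first appears in round 6.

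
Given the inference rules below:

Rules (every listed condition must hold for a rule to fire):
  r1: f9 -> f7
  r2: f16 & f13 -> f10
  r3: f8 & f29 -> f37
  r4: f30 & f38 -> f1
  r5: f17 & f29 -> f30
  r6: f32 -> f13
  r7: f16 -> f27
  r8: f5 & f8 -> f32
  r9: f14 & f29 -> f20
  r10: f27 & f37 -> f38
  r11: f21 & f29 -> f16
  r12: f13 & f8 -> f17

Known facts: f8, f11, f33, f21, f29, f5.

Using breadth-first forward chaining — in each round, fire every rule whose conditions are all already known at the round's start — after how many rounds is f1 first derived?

Round 1 — r3, r8, r11, derive f37, f32, f16.
Round 2 — r6, r7, derive f13, f27.
Round 3 — r2, r10, r12, derive f10, f38, f17.
Round 4 — r5, derive f30.
Round 5 — r4, derive f1.
f1 first appears in round 5.

5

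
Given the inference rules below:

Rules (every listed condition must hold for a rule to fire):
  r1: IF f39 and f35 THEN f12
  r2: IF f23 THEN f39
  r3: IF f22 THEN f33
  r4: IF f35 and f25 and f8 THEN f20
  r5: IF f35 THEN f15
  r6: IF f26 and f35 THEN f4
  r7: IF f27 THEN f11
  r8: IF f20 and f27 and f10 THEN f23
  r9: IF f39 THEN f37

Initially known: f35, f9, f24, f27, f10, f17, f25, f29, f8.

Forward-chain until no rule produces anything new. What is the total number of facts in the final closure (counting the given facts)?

16

Round 1: r4 [IF f35 and f25 and f8 THEN f20]; r5 [IF f35 THEN f15]; r7 [IF f27 THEN f11]. New: f20, f15, f11.
Round 2: r8 [IF f20 and f27 and f10 THEN f23]. New: f23.
Round 3: r2 [IF f23 THEN f39]. New: f39.
Round 4: r1 [IF f39 and f35 THEN f12]; r9 [IF f39 THEN f37]. New: f12, f37.
Closure: {f10, f11, f12, f15, f17, f20, f23, f24, f25, f27, f29, f35, f37, f39, f8, f9} — 16 facts.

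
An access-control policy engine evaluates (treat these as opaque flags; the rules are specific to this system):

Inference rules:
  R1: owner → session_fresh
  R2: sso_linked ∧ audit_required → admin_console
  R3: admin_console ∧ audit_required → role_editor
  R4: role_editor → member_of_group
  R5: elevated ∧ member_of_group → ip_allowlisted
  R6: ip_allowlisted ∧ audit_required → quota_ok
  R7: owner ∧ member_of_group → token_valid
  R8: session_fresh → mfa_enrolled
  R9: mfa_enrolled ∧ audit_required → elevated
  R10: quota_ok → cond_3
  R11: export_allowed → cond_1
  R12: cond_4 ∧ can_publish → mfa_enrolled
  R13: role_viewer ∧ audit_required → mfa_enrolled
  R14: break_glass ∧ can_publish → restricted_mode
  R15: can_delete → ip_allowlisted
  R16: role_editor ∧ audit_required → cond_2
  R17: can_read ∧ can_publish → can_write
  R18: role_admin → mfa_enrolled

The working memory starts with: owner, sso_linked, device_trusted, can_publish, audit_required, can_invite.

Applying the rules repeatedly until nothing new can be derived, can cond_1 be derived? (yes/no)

no

Round 1: R1 [owner → session_fresh]; R2 [sso_linked ∧ audit_required → admin_console]. New: session_fresh, admin_console.
Round 2: R3 [admin_console ∧ audit_required → role_editor]; R8 [session_fresh → mfa_enrolled]. New: role_editor, mfa_enrolled.
Round 3: R4 [role_editor → member_of_group]; R9 [mfa_enrolled ∧ audit_required → elevated]; R16 [role_editor ∧ audit_required → cond_2]. New: member_of_group, elevated, cond_2.
Round 4: R5 [elevated ∧ member_of_group → ip_allowlisted]; R7 [owner ∧ member_of_group → token_valid]. New: ip_allowlisted, token_valid.
Round 5: R6 [ip_allowlisted ∧ audit_required → quota_ok]. New: quota_ok.
Round 6: R10 [quota_ok → cond_3]. New: cond_3.
Fixed point reached. cond_1 is concluded only by R11; R11 needs export_allowed (never derived).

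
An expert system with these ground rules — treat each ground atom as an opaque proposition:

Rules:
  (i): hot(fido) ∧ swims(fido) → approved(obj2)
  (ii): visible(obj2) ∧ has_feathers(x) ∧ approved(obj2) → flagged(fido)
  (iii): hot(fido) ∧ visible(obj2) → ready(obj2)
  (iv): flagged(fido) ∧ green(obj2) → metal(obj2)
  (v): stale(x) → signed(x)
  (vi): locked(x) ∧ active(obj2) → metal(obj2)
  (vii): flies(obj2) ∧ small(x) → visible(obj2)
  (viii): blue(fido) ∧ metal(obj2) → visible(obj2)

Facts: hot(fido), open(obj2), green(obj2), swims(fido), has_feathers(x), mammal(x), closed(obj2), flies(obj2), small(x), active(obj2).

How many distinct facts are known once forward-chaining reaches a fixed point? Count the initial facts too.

15

Round 1: (i) [hot(fido) ∧ swims(fido) → approved(obj2)]; (vii) [flies(obj2) ∧ small(x) → visible(obj2)]. Adds approved(obj2), visible(obj2).
Round 2: (ii) [visible(obj2) ∧ has_feathers(x) ∧ approved(obj2) → flagged(fido)]; (iii) [hot(fido) ∧ visible(obj2) → ready(obj2)]. Adds flagged(fido), ready(obj2).
Round 3: (iv) [flagged(fido) ∧ green(obj2) → metal(obj2)]. Adds metal(obj2).
Closure: {active(obj2), approved(obj2), closed(obj2), flagged(fido), flies(obj2), green(obj2), has_feathers(x), hot(fido), mammal(x), metal(obj2), open(obj2), ready(obj2), small(x), swims(fido), visible(obj2)} — 15 facts.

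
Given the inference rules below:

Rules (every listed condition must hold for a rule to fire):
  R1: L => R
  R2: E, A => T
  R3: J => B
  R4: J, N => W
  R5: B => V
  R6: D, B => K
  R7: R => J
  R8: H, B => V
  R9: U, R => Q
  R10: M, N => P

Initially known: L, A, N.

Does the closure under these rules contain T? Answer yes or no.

[1] R1 [L => R]. ⇒ new: R.
[2] R7 [R => J]. ⇒ new: J.
[3] R3 [J => B]; R4 [J, N => W]. ⇒ new: B, W.
[4] R5 [B => V]. ⇒ new: V.
Fixed point reached. T is concluded only by R2; R2 needs E (never derived).

no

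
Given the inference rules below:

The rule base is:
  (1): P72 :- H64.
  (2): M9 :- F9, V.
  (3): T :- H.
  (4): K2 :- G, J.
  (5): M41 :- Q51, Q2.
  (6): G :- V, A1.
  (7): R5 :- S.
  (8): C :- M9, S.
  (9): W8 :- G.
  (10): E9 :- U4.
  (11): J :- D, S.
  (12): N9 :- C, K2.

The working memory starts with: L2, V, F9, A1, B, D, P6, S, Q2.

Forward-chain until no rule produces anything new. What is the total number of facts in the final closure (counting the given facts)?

Round 1 fires (2), (6), (7), (11), giving M9, G, R5, J.
Round 2 fires (4), (8), (9), giving K2, C, W8.
Round 3 fires (12), giving N9.
Closure: {A1, B, C, D, F9, G, J, K2, L2, M9, N9, P6, Q2, R5, S, V, W8} — 17 facts.

17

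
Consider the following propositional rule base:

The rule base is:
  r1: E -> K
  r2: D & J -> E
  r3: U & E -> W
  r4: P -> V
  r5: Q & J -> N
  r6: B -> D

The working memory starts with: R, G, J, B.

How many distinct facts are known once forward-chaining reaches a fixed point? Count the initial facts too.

Round 1: r6 [B -> D]. New: D.
Round 2: r2 [D & J -> E]. New: E.
Round 3: r1 [E -> K]. New: K.
Closure: {B, D, E, G, J, K, R} — 7 facts.

7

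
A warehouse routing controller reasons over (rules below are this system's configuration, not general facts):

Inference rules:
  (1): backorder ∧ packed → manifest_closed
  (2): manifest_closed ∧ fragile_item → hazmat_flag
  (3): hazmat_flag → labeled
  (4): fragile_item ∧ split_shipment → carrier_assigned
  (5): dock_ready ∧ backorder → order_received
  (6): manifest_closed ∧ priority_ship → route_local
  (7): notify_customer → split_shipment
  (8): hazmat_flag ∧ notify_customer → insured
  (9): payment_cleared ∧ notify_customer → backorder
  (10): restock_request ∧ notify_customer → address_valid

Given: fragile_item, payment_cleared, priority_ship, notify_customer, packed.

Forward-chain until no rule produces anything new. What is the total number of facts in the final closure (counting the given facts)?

Round 1: (7) [notify_customer → split_shipment]; (9) [payment_cleared ∧ notify_customer → backorder]. Adds split_shipment, backorder.
Round 2: (1) [backorder ∧ packed → manifest_closed]; (4) [fragile_item ∧ split_shipment → carrier_assigned]. Adds manifest_closed, carrier_assigned.
Round 3: (2) [manifest_closed ∧ fragile_item → hazmat_flag]; (6) [manifest_closed ∧ priority_ship → route_local]. Adds hazmat_flag, route_local.
Round 4: (3) [hazmat_flag → labeled]; (8) [hazmat_flag ∧ notify_customer → insured]. Adds labeled, insured.
Closure: {backorder, carrier_assigned, fragile_item, hazmat_flag, insured, labeled, manifest_closed, notify_customer, packed, payment_cleared, priority_ship, route_local, split_shipment} — 13 facts.

13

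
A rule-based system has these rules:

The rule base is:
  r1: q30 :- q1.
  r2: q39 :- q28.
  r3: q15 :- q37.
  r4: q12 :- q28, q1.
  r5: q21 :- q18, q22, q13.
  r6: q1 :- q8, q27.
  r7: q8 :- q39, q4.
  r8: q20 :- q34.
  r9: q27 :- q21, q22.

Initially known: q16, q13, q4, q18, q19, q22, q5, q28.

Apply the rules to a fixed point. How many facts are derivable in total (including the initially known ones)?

15

Round 1 — r2, r5, derive q39, q21.
Round 2 — r7, r9, derive q8, q27.
Round 3 — r6, derive q1.
Round 4 — r1, r4, derive q30, q12.
Closure: {q1, q12, q13, q16, q18, q19, q21, q22, q27, q28, q30, q39, q4, q5, q8} — 15 facts.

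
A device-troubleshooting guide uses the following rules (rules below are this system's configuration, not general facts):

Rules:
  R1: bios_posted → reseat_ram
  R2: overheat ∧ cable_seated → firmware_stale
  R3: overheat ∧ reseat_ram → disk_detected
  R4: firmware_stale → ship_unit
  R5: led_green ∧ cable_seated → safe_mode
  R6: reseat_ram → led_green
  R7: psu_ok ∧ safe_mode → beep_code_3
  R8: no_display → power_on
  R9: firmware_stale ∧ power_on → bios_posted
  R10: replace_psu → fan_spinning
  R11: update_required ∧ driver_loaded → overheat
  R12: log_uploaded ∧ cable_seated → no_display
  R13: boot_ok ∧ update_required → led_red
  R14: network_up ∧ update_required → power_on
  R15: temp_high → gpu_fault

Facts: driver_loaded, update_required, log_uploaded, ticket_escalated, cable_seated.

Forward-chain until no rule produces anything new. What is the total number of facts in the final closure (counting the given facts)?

15

Round 1 fires R11, R12, giving overheat, no_display.
Round 2 fires R2, R8, giving firmware_stale, power_on.
Round 3 fires R4, R9, giving ship_unit, bios_posted.
Round 4 fires R1, giving reseat_ram.
Round 5 fires R3, R6, giving disk_detected, led_green.
Round 6 fires R5, giving safe_mode.
Closure: {bios_posted, cable_seated, disk_detected, driver_loaded, firmware_stale, led_green, log_uploaded, no_display, overheat, power_on, reseat_ram, safe_mode, ship_unit, ticket_escalated, update_required} — 15 facts.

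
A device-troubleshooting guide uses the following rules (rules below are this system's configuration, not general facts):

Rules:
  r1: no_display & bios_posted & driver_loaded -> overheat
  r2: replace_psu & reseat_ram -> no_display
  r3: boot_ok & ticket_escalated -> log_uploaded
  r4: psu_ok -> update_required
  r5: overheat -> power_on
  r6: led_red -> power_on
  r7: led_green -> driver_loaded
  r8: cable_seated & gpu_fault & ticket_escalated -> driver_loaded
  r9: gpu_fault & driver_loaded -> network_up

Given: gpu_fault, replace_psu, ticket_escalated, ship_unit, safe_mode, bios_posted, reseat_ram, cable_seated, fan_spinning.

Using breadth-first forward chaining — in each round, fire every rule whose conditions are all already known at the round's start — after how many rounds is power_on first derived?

3

Round 1 — r2, r8, derive no_display, driver_loaded.
Round 2 — r1, r9, derive overheat, network_up.
Round 3 — r5, derive power_on.
power_on first appears in round 3.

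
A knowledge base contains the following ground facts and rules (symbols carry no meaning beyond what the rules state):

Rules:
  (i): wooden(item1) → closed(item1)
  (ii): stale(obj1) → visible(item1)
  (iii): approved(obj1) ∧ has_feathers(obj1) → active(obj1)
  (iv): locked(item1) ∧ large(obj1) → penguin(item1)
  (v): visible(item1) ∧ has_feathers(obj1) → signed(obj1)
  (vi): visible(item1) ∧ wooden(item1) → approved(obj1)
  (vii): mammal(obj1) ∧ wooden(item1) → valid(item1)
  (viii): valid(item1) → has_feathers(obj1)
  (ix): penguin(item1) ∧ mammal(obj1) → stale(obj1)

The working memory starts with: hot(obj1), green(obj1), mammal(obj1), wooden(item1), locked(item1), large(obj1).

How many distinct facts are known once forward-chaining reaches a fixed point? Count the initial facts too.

Round 1 — (i), (iv), (vii), derive closed(item1), penguin(item1), valid(item1).
Round 2 — (viii), (ix), derive has_feathers(obj1), stale(obj1).
Round 3 — (ii), derive visible(item1).
Round 4 — (v), (vi), derive signed(obj1), approved(obj1).
Round 5 — (iii), derive active(obj1).
Closure: {active(obj1), approved(obj1), closed(item1), green(obj1), has_feathers(obj1), hot(obj1), large(obj1), locked(item1), mammal(obj1), penguin(item1), signed(obj1), stale(obj1), valid(item1), visible(item1), wooden(item1)} — 15 facts.

15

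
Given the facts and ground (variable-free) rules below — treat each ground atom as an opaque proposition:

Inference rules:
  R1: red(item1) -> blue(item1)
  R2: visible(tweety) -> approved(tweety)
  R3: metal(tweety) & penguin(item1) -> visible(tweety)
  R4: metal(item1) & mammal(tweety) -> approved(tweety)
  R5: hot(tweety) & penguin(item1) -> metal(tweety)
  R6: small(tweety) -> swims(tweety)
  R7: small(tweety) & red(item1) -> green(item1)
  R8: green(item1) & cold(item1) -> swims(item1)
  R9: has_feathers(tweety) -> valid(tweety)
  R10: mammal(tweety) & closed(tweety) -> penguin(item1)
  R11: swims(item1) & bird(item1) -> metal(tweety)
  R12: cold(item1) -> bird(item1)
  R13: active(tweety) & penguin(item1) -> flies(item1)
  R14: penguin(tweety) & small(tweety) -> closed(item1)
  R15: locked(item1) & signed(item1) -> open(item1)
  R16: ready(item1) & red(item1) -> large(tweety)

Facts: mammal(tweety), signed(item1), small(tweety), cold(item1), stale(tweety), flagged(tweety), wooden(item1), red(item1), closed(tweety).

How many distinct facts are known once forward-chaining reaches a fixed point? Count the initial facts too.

Round 1: R1 [red(item1) -> blue(item1)]; R6 [small(tweety) -> swims(tweety)]; R7 [small(tweety) & red(item1) -> green(item1)]; R10 [mammal(tweety) & closed(tweety) -> penguin(item1)]; R12 [cold(item1) -> bird(item1)]. Adds blue(item1), swims(tweety), green(item1), penguin(item1), bird(item1).
Round 2: R8 [green(item1) & cold(item1) -> swims(item1)]. Adds swims(item1).
Round 3: R11 [swims(item1) & bird(item1) -> metal(tweety)]. Adds metal(tweety).
Round 4: R3 [metal(tweety) & penguin(item1) -> visible(tweety)]. Adds visible(tweety).
Round 5: R2 [visible(tweety) -> approved(tweety)]. Adds approved(tweety).
Closure: {approved(tweety), bird(item1), blue(item1), closed(tweety), cold(item1), flagged(tweety), green(item1), mammal(tweety), metal(tweety), penguin(item1), red(item1), signed(item1), small(tweety), stale(tweety), swims(item1), swims(tweety), visible(tweety), wooden(item1)} — 18 facts.

18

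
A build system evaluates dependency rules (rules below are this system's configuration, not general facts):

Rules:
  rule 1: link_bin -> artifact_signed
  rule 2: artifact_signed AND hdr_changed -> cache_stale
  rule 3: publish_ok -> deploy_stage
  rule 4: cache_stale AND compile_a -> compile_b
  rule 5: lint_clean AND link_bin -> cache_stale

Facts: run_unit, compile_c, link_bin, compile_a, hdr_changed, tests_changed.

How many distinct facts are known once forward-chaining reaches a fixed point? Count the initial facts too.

9

Round 1 fires rule 1, giving artifact_signed.
Round 2 fires rule 2, giving cache_stale.
Round 3 fires rule 4, giving compile_b.
Closure: {artifact_signed, cache_stale, compile_a, compile_b, compile_c, hdr_changed, link_bin, run_unit, tests_changed} — 9 facts.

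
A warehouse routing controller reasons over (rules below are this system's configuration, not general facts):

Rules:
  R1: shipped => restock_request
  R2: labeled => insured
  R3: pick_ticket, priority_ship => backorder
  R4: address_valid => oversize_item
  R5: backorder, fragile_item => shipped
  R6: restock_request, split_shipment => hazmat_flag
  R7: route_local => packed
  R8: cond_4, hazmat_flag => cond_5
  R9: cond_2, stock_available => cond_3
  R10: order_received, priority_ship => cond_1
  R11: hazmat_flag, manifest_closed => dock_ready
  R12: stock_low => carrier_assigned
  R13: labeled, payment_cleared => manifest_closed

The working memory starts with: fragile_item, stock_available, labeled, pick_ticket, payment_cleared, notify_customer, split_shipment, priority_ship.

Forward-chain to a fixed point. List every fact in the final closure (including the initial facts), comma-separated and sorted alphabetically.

Round 1 fires R2, R3, R13, giving insured, backorder, manifest_closed.
Round 2 fires R5, giving shipped.
Round 3 fires R1, giving restock_request.
Round 4 fires R6, giving hazmat_flag.
Round 5 fires R11, giving dock_ready.

backorder, dock_ready, fragile_item, hazmat_flag, insured, labeled, manifest_closed, notify_customer, payment_cleared, pick_ticket, priority_ship, restock_request, shipped, split_shipment, stock_available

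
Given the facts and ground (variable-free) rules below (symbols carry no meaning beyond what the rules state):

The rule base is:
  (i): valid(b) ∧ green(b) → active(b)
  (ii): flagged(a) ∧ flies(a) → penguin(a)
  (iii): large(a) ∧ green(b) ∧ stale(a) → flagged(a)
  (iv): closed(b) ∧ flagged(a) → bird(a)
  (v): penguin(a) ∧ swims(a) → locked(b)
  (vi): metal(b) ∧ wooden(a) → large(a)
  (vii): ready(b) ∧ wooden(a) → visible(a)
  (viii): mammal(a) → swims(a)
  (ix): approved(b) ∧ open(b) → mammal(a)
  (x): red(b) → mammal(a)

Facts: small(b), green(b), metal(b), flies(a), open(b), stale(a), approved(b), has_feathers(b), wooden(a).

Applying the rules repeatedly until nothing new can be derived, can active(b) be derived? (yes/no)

no

Round 1: (vi) [metal(b) ∧ wooden(a) → large(a)]; (ix) [approved(b) ∧ open(b) → mammal(a)]. Adds large(a), mammal(a).
Round 2: (iii) [large(a) ∧ green(b) ∧ stale(a) → flagged(a)]; (viii) [mammal(a) → swims(a)]. Adds flagged(a), swims(a).
Round 3: (ii) [flagged(a) ∧ flies(a) → penguin(a)]. Adds penguin(a).
Round 4: (v) [penguin(a) ∧ swims(a) → locked(b)]. Adds locked(b).
Fixed point reached. active(b) is concluded only by (i); (i) needs valid(b) (never derived).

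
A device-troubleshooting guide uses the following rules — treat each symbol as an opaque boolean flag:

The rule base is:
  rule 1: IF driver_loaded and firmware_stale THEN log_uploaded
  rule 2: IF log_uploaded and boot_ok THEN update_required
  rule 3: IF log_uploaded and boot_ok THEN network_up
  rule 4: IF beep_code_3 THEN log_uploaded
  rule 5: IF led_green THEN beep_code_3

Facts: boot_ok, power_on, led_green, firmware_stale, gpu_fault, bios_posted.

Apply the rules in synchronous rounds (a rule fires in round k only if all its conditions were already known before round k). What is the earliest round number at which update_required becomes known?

[1] rule 5 [IF led_green THEN beep_code_3]. ⇒ new: beep_code_3.
[2] rule 4 [IF beep_code_3 THEN log_uploaded]. ⇒ new: log_uploaded.
[3] rule 2 [IF log_uploaded and boot_ok THEN update_required]; rule 3 [IF log_uploaded and boot_ok THEN network_up]. ⇒ new: update_required, network_up.
update_required first appears in round 3.

3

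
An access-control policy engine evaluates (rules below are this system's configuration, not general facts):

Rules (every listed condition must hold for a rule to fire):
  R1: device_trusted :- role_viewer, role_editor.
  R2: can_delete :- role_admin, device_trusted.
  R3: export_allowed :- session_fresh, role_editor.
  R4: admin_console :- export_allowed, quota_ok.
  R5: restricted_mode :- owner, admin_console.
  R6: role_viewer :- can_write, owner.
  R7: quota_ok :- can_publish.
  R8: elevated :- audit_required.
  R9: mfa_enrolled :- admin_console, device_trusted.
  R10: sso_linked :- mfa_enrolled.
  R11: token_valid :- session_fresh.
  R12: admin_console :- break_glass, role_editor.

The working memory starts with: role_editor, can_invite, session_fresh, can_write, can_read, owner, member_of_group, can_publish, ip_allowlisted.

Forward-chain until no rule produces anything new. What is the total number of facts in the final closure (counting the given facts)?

Round 1 — R3, R6, R7, R11, derive export_allowed, role_viewer, quota_ok, token_valid.
Round 2 — R1, R4, derive device_trusted, admin_console.
Round 3 — R5, R9, derive restricted_mode, mfa_enrolled.
Round 4 — R10, derive sso_linked.
Closure: {admin_console, can_invite, can_publish, can_read, can_write, device_trusted, export_allowed, ip_allowlisted, member_of_group, mfa_enrolled, owner, quota_ok, restricted_mode, role_editor, role_viewer, session_fresh, sso_linked, token_valid} — 18 facts.

18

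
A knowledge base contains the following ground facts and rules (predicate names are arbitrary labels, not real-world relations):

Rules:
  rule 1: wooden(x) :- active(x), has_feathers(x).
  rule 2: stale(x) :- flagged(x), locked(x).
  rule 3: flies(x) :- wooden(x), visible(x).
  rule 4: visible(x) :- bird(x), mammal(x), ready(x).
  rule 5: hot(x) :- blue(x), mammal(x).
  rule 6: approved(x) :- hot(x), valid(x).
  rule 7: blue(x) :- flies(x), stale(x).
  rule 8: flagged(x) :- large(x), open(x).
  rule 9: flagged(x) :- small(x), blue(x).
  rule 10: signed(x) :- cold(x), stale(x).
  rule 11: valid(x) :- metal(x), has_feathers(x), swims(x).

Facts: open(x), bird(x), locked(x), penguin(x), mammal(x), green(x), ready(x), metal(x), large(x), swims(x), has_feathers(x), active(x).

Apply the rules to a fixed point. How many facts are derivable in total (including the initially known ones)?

Round 1 fires rule 1, rule 4, rule 8, rule 11, giving wooden(x), visible(x), flagged(x), valid(x).
Round 2 fires rule 2, rule 3, giving stale(x), flies(x).
Round 3 fires rule 7, giving blue(x).
Round 4 fires rule 5, giving hot(x).
Round 5 fires rule 6, giving approved(x).
Closure: {active(x), approved(x), bird(x), blue(x), flagged(x), flies(x), green(x), has_feathers(x), hot(x), large(x), locked(x), mammal(x), metal(x), open(x), penguin(x), ready(x), stale(x), swims(x), valid(x), visible(x), wooden(x)} — 21 facts.

21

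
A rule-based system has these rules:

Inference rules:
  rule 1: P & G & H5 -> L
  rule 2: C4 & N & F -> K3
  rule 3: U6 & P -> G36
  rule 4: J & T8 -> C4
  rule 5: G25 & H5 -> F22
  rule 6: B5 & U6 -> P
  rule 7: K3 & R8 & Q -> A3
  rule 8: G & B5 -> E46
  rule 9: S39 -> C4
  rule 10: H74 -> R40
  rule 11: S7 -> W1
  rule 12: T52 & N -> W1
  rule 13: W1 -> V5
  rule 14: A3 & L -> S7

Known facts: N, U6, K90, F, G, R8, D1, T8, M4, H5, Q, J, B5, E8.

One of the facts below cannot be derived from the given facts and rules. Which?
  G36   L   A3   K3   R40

R40

[1] rule 4 [J & T8 -> C4]; rule 6 [B5 & U6 -> P]; rule 8 [G & B5 -> E46]. ⇒ new: C4, P, E46.
[2] rule 1 [P & G & H5 -> L]; rule 2 [C4 & N & F -> K3]; rule 3 [U6 & P -> G36]. ⇒ new: L, K3, G36.
[3] rule 7 [K3 & R8 & Q -> A3]. ⇒ new: A3.
[4] rule 14 [A3 & L -> S7]. ⇒ new: S7.
[5] rule 11 [S7 -> W1]. ⇒ new: W1.
[6] rule 13 [W1 -> V5]. ⇒ new: V5.
Derived: A3 (round 3), L (round 2), K3 (round 2), G36 (round 2). R40 never appears in any round.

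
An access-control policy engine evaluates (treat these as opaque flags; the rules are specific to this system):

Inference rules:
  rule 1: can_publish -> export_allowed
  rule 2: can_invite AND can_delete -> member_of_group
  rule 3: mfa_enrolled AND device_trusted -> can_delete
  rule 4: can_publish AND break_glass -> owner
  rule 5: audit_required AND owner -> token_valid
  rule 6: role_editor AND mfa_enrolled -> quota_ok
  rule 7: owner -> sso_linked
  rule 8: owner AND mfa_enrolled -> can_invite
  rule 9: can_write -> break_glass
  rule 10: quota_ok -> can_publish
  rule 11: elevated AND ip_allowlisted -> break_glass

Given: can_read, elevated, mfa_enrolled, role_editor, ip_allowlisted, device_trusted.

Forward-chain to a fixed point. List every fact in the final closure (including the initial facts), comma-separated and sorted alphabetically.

Round 1: rule 3 [mfa_enrolled AND device_trusted -> can_delete]; rule 6 [role_editor AND mfa_enrolled -> quota_ok]; rule 11 [elevated AND ip_allowlisted -> break_glass]. Adds can_delete, quota_ok, break_glass.
Round 2: rule 10 [quota_ok -> can_publish]. Adds can_publish.
Round 3: rule 1 [can_publish -> export_allowed]; rule 4 [can_publish AND break_glass -> owner]. Adds export_allowed, owner.
Round 4: rule 7 [owner -> sso_linked]; rule 8 [owner AND mfa_enrolled -> can_invite]. Adds sso_linked, can_invite.
Round 5: rule 2 [can_invite AND can_delete -> member_of_group]. Adds member_of_group.

break_glass, can_delete, can_invite, can_publish, can_read, device_trusted, elevated, export_allowed, ip_allowlisted, member_of_group, mfa_enrolled, owner, quota_ok, role_editor, sso_linked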